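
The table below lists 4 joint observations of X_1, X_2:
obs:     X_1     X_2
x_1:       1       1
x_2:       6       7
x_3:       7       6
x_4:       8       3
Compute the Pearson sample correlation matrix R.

Step 1 — column means:
  mean(X_1) = (1 + 6 + 7 + 8) / 4 = 22/4 = 5.5
  mean(X_2) = (1 + 7 + 6 + 3) / 4 = 17/4 = 4.25

Step 2 — sample variances and covariances s[i,j] = (1/(n-1)) · Σ_k (x_{k,i} - mean_i) · (x_{k,j} - mean_j), with n-1 = 3:
  s[X_1,X_1] = ((-4.5)·(-4.5) + (0.5)·(0.5) + (1.5)·(1.5) + (2.5)·(2.5)) / 3 = 29/3 = 9.6667
  s[X_1,X_2] = ((-4.5)·(-3.25) + (0.5)·(2.75) + (1.5)·(1.75) + (2.5)·(-1.25)) / 3 = 15.5/3 = 5.1667
  s[X_2,X_2] = ((-3.25)·(-3.25) + (2.75)·(2.75) + (1.75)·(1.75) + (-1.25)·(-1.25)) / 3 = 22.75/3 = 7.5833
  Sample standard deviations s_i = √(s[i,i]):
  s(X_1) = √(9.6667) = 3.1091
  s(X_2) = √(7.5833) = 2.7538

Step 3 — r_{ij} = s_{ij} / (s_i · s_j):
  r[X_1,X_1] = 1 (diagonal).
  r[X_1,X_2] = 5.1667 / (3.1091 · 2.7538) = 5.1667 / 8.5619 = 0.6035
  r[X_2,X_2] = 1 (diagonal).

R is symmetric with unit diagonal. Assembling:

R = [[1, 0.6035],
 [0.6035, 1]]


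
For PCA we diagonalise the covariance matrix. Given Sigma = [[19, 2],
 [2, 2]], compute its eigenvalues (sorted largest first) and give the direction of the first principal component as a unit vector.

Step 1 — characteristic polynomial of 2×2 Sigma:
  det(Sigma - λI) = λ² - trace · λ + det = 0.
  trace = 19 + 2 = 21, det = 19·2 - (2)² = 34.
Step 2 — discriminant:
  Δ = trace² - 4·det = 441 - 136 = 305.
Step 3 — eigenvalues:
  λ = (trace ± √Δ)/2 = (21 ± 17.4642)/2,
  λ_1 = 19.2321,  λ_2 = 1.7679.

Step 4 — unit eigenvector for λ_1: solve (Sigma - λ_1 I)v = 0. First row:
  (19 - 19.2321)·v_x + (2)·v_y = 0, i.e. (-0.2321)·v_x + (2)·v_y = 0,
  so v ∝ (b, λ_1 - a) = (2, 0.2321) = u.
  ||u|| = √((2)² + (0.2321)²) = √(4.0539) ≈ 2.0134,
  v_1 = u/||u|| ≈ (0.9933, 0.1153) (||v_1|| = 1).

λ_1 = 19.2321,  λ_2 = 1.7679;  v_1 ≈ (0.9933, 0.1153)


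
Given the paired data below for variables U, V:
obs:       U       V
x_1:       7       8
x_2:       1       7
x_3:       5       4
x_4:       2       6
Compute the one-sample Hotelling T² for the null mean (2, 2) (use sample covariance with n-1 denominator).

Step 1 — sample mean vector:
  mean(U) = (7 + 1 + 5 + 2) / 4 = 15/4 = 3.75
  mean(V) = (8 + 7 + 4 + 6) / 4 = 25/4 = 6.25
  x̄ = (3.75, 6.25),  deviation x̄ - mu_0 = (3.75, 6.25) - (2, 2) = (1.75, 4.25).

Step 2 — sample covariance matrix, S[i,j] = (1/(n-1)) · Σ_k (x_{k,i} - mean_i) · (x_{k,j} - mean_j), divisor n-1 = 3:
  S[U,U] = ((3.25)·(3.25) + (-2.75)·(-2.75) + (1.25)·(1.25) + (-1.75)·(-1.75)) / 3 = 22.75/3 = 7.5833
  S[U,V] = ((3.25)·(1.75) + (-2.75)·(0.75) + (1.25)·(-2.25) + (-1.75)·(-0.25)) / 3 = 1.25/3 = 0.4167
  S[V,V] = ((1.75)·(1.75) + (0.75)·(0.75) + (-2.25)·(-2.25) + (-0.25)·(-0.25)) / 3 = 8.75/3 = 2.9167
  S = [[7.5833, 0.4167],
 [0.4167, 2.9167]].

Step 3 — invert S. det(S) = 7.5833·2.9167 - (0.4167)² = 21.9444.
  S^{-1} = (1/det) · [[d, -b], [-b, a]] = [[0.1329, -0.019],
 [-0.019, 0.3456]].

Step 4 — quadratic form (x̄ - mu_0)^T · S^{-1} · (x̄ - mu_0):
  S^{-1} · (x̄ - mu_0) = (0.1519, 1.4354),
  (x̄ - mu_0)^T · [...] = (1.75)·(0.1519) + (4.25)·(1.4354) = 6.3665.

Step 5 — scale by n: T² = 4 · 6.3665 = 25.4658.

T² ≈ 25.4658


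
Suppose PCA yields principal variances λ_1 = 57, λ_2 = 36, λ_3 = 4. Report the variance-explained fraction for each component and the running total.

Step 1 — total variance = trace(Sigma) = Σ λ_i = 57 + 36 + 4 = 97.

Step 2 — fraction explained by component i = λ_i / Σ λ:
  PC1: 57/97 = 0.5876
  PC2: 36/97 = 0.3711
  PC3: 4/97 = 0.0412

Step 3 — cumulative fraction after k components = (λ_1 + ... + λ_k) / Σ λ:
  k = 1: 57/97 = 0.5876
  k = 2: (57 + 36)/97 = 93/97 = 0.9588
  k = 3: (57 + 36 + 4)/97 = 97/97 = 1

Summary (fraction, with percent):

explained: PC1 0.5876 (58.76%), PC2 0.3711 (37.11%), PC3 0.0412 (4.12%);  cumulative: 0.5876, 0.9588, 1


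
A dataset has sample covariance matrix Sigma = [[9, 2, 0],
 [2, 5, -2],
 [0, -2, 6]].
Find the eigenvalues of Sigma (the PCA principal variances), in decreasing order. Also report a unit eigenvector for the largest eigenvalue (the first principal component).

Step 1 — characteristic polynomial p(λ) = det(λI - Sigma) = λ³ - tr·λ² + c_1·λ - det, where tr = trace, c_1 = sum of the principal 2×2 minors, det = det(Sigma):
  tr = 9 + 5 + 6 = 20,
  c_1 = (9·5 - (2)²) + (9·6 - (0)²) + (5·6 - (-2)²) = 41 + 54 + 26 = 121,
  det = 9·(5·6 - (-2)²) - (2)·((2)·6 - (-2)·(0)) + (0)·((2)·(-2) - 5·(0)) = 9·(26) - (2)·(12) + (0)·(-4) = 210.
  So p(λ) = λ³ - 20λ² + 121λ - 210.
Step 2 — look for an integer root (rational root theorem: any rational root is an integer divisor of 210). Testing λ = 3:
  p(3) = 27 - 180 + 363 - 210 = 0  ✓
  Dividing out (λ - 3): p(λ) = (λ - 3)(λ² - 17λ + 70).
Step 3 — remaining eigenvalues from the quadratic λ² - 17λ + 70 = 0:
  Δ = 17² - 4·70 = 289 - 280 = 9,  λ = (17 ± √9)/2 = (17 ± 3)/2 = 10 or 7.
  Sorted: λ_1 = 10,  λ_2 = 7,  λ_3 = 3  (check: sum = 20 = tr ✓).

Step 4 — unit eigenvector for λ_1 = 10: v spans the null space of (Sigma - λ_1 I), whose rows are
  r_1 = (-1, 2, 0),  r_2 = (2, -5, -2),  r_3 = (0, -2, -4).
  v is orthogonal to every row, so take v ∝ r_1 × r_2 = ((2)·(-2) - (0)·(-5), (0)·(2) - (-1)·(-2), (-1)·(-5) - (2)·(2)) = (-4, -2, 1).
  Rescale (multiply by -1 so the first nonzero entry is positive): u = (4, 2, -1).
  ||u|| = √((4)² + (2)² + (-1)²) = √(21) ≈ 4.5826,  v_1 = u/||u|| ≈ (0.8729, 0.4364, -0.2182) (||v_1|| = 1).

λ_1 = 10,  λ_2 = 7,  λ_3 = 3;  v_1 ≈ (0.8729, 0.4364, -0.2182)


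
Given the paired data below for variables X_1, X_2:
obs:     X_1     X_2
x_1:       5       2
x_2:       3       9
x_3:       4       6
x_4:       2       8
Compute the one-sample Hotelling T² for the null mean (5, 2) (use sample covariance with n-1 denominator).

Step 1 — sample mean vector:
  mean(X_1) = (5 + 3 + 4 + 2) / 4 = 14/4 = 3.5
  mean(X_2) = (2 + 9 + 6 + 8) / 4 = 25/4 = 6.25
  x̄ = (3.5, 6.25),  deviation x̄ - mu_0 = (3.5, 6.25) - (5, 2) = (-1.5, 4.25).

Step 2 — sample covariance matrix, S[i,j] = (1/(n-1)) · Σ_k (x_{k,i} - mean_i) · (x_{k,j} - mean_j), divisor n-1 = 3:
  S[X_1,X_1] = ((1.5)·(1.5) + (-0.5)·(-0.5) + (0.5)·(0.5) + (-1.5)·(-1.5)) / 3 = 5/3 = 1.6667
  S[X_1,X_2] = ((1.5)·(-4.25) + (-0.5)·(2.75) + (0.5)·(-0.25) + (-1.5)·(1.75)) / 3 = -10.5/3 = -3.5
  S[X_2,X_2] = ((-4.25)·(-4.25) + (2.75)·(2.75) + (-0.25)·(-0.25) + (1.75)·(1.75)) / 3 = 28.75/3 = 9.5833
  S = [[1.6667, -3.5],
 [-3.5, 9.5833]].

Step 3 — invert S. det(S) = 1.6667·9.5833 - (-3.5)² = 3.7222.
  S^{-1} = (1/det) · [[d, -b], [-b, a]] = [[2.5746, 0.9403],
 [0.9403, 0.4478]].

Step 4 — quadratic form (x̄ - mu_0)^T · S^{-1} · (x̄ - mu_0):
  S^{-1} · (x̄ - mu_0) = (0.1343, 0.4925),
  (x̄ - mu_0)^T · [...] = (-1.5)·(0.1343) + (4.25)·(0.4925) = 1.8918.

Step 5 — scale by n: T² = 4 · 1.8918 = 7.5672.

T² ≈ 7.5672


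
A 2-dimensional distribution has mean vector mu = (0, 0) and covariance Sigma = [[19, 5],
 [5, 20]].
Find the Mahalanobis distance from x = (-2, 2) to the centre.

Step 1 — centre the observation: (x - mu) = (-2, 2).

Step 2 — invert Sigma. det(Sigma) = 19·20 - (5)² = 355.
  Sigma^{-1} = (1/det) · [[d, -b], [-b, a]] = [[0.0563, -0.0141],
 [-0.0141, 0.0535]].

Step 3 — form the quadratic (x - mu)^T · Sigma^{-1} · (x - mu):
  Sigma^{-1} · (x - mu) = (-0.1408, 0.1352).
  (x - mu)^T · [Sigma^{-1} · (x - mu)] = (-2)·(-0.1408) + (2)·(0.1352) = 0.5521.

Step 4 — take square root: d = √(0.5521) ≈ 0.743.

d(x, mu) = √(0.5521) ≈ 0.743


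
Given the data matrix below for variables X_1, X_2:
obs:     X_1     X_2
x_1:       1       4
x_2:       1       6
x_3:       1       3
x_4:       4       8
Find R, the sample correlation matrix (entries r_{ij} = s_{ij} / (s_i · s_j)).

Step 1 — column means:
  mean(X_1) = (1 + 1 + 1 + 4) / 4 = 7/4 = 1.75
  mean(X_2) = (4 + 6 + 3 + 8) / 4 = 21/4 = 5.25

Step 2 — sample variances and covariances s[i,j] = (1/(n-1)) · Σ_k (x_{k,i} - mean_i) · (x_{k,j} - mean_j), with n-1 = 3:
  s[X_1,X_1] = ((-0.75)·(-0.75) + (-0.75)·(-0.75) + (-0.75)·(-0.75) + (2.25)·(2.25)) / 3 = 6.75/3 = 2.25
  s[X_1,X_2] = ((-0.75)·(-1.25) + (-0.75)·(0.75) + (-0.75)·(-2.25) + (2.25)·(2.75)) / 3 = 8.25/3 = 2.75
  s[X_2,X_2] = ((-1.25)·(-1.25) + (0.75)·(0.75) + (-2.25)·(-2.25) + (2.75)·(2.75)) / 3 = 14.75/3 = 4.9167
  Sample standard deviations s_i = √(s[i,i]):
  s(X_1) = √(2.25) = 1.5
  s(X_2) = √(4.9167) = 2.2174

Step 3 — r_{ij} = s_{ij} / (s_i · s_j):
  r[X_1,X_1] = 1 (diagonal).
  r[X_1,X_2] = 2.75 / (1.5 · 2.2174) = 2.75 / 3.326 = 0.8268
  r[X_2,X_2] = 1 (diagonal).

R is symmetric with unit diagonal. Assembling:

R = [[1, 0.8268],
 [0.8268, 1]]


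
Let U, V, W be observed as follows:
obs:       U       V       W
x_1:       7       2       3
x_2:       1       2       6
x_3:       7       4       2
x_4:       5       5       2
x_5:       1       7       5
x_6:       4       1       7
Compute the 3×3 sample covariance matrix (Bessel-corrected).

Step 1 — column means:
  mean(U) = (7 + 1 + 7 + 5 + 1 + 4) / 6 = 25/6 = 4.1667
  mean(V) = (2 + 2 + 4 + 5 + 7 + 1) / 6 = 21/6 = 3.5
  mean(W) = (3 + 6 + 2 + 2 + 5 + 7) / 6 = 25/6 = 4.1667

Step 2 — sample covariance S[i,j] = (1/(n-1)) · Σ_k (x_{k,i} - mean_i) · (x_{k,j} - mean_j), with n-1 = 5.
  S[U,U] = ((2.8333)·(2.8333) + (-3.1667)·(-3.1667) + (2.8333)·(2.8333) + (0.8333)·(0.8333) + (-3.1667)·(-3.1667) + (-0.1667)·(-0.1667)) / 5 = 36.8333/5 = 7.3667
  S[U,V] = ((2.8333)·(-1.5) + (-3.1667)·(-1.5) + (2.8333)·(0.5) + (0.8333)·(1.5) + (-3.1667)·(3.5) + (-0.1667)·(-2.5)) / 5 = -7.5/5 = -1.5
  S[U,W] = ((2.8333)·(-1.1667) + (-3.1667)·(1.8333) + (2.8333)·(-2.1667) + (0.8333)·(-2.1667) + (-3.1667)·(0.8333) + (-0.1667)·(2.8333)) / 5 = -20.1667/5 = -4.0333
  S[V,V] = ((-1.5)·(-1.5) + (-1.5)·(-1.5) + (0.5)·(0.5) + (1.5)·(1.5) + (3.5)·(3.5) + (-2.5)·(-2.5)) / 5 = 25.5/5 = 5.1
  S[V,W] = ((-1.5)·(-1.1667) + (-1.5)·(1.8333) + (0.5)·(-2.1667) + (1.5)·(-2.1667) + (3.5)·(0.8333) + (-2.5)·(2.8333)) / 5 = -9.5/5 = -1.9
  S[W,W] = ((-1.1667)·(-1.1667) + (1.8333)·(1.8333) + (-2.1667)·(-2.1667) + (-2.1667)·(-2.1667) + (0.8333)·(0.8333) + (2.8333)·(2.8333)) / 5 = 22.8333/5 = 4.5667

S is symmetric (S[j,i] = S[i,j]). Assembling:

S = [[7.3667, -1.5, -4.0333],
 [-1.5, 5.1, -1.9],
 [-4.0333, -1.9, 4.5667]]


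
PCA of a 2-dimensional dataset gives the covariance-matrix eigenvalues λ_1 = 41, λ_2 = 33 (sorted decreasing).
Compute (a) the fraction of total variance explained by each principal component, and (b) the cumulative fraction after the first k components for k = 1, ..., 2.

Step 1 — total variance = trace(Sigma) = Σ λ_i = 41 + 33 = 74.

Step 2 — fraction explained by component i = λ_i / Σ λ:
  PC1: 41/74 = 0.5541
  PC2: 33/74 = 0.4459

Step 3 — cumulative fraction after k components = (λ_1 + ... + λ_k) / Σ λ:
  k = 1: 41/74 = 0.5541
  k = 2: (41 + 33)/74 = 74/74 = 1

Summary (fraction, with percent):

explained: PC1 0.5541 (55.41%), PC2 0.4459 (44.59%);  cumulative: 0.5541, 1


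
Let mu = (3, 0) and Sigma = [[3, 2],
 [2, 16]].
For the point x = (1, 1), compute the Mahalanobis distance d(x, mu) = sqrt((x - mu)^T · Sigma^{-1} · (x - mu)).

Step 1 — centre the observation: (x - mu) = (-2, 1).

Step 2 — invert Sigma. det(Sigma) = 3·16 - (2)² = 44.
  Sigma^{-1} = (1/det) · [[d, -b], [-b, a]] = [[0.3636, -0.0455],
 [-0.0455, 0.0682]].

Step 3 — form the quadratic (x - mu)^T · Sigma^{-1} · (x - mu):
  Sigma^{-1} · (x - mu) = (-0.7727, 0.1591).
  (x - mu)^T · [Sigma^{-1} · (x - mu)] = (-2)·(-0.7727) + (1)·(0.1591) = 1.7045.

Step 4 — take square root: d = √(1.7045) ≈ 1.3056.

d(x, mu) = √(1.7045) ≈ 1.3056


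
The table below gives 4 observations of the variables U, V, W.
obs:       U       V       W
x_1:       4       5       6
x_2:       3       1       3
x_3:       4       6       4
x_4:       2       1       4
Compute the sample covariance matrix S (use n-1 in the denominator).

Step 1 — column means:
  mean(U) = (4 + 3 + 4 + 2) / 4 = 13/4 = 3.25
  mean(V) = (5 + 1 + 6 + 1) / 4 = 13/4 = 3.25
  mean(W) = (6 + 3 + 4 + 4) / 4 = 17/4 = 4.25

Step 2 — sample covariance S[i,j] = (1/(n-1)) · Σ_k (x_{k,i} - mean_i) · (x_{k,j} - mean_j), with n-1 = 3.
  S[U,U] = ((0.75)·(0.75) + (-0.25)·(-0.25) + (0.75)·(0.75) + (-1.25)·(-1.25)) / 3 = 2.75/3 = 0.9167
  S[U,V] = ((0.75)·(1.75) + (-0.25)·(-2.25) + (0.75)·(2.75) + (-1.25)·(-2.25)) / 3 = 6.75/3 = 2.25
  S[U,W] = ((0.75)·(1.75) + (-0.25)·(-1.25) + (0.75)·(-0.25) + (-1.25)·(-0.25)) / 3 = 1.75/3 = 0.5833
  S[V,V] = ((1.75)·(1.75) + (-2.25)·(-2.25) + (2.75)·(2.75) + (-2.25)·(-2.25)) / 3 = 20.75/3 = 6.9167
  S[V,W] = ((1.75)·(1.75) + (-2.25)·(-1.25) + (2.75)·(-0.25) + (-2.25)·(-0.25)) / 3 = 5.75/3 = 1.9167
  S[W,W] = ((1.75)·(1.75) + (-1.25)·(-1.25) + (-0.25)·(-0.25) + (-0.25)·(-0.25)) / 3 = 4.75/3 = 1.5833

S is symmetric (S[j,i] = S[i,j]). Assembling:

S = [[0.9167, 2.25, 0.5833],
 [2.25, 6.9167, 1.9167],
 [0.5833, 1.9167, 1.5833]]


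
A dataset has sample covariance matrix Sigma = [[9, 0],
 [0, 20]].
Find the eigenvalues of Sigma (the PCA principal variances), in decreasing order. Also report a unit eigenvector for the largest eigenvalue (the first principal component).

Step 1 — characteristic polynomial of 2×2 Sigma:
  det(Sigma - λI) = λ² - trace · λ + det = 0.
  trace = 9 + 20 = 29, det = 9·20 - (0)² = 180.
Step 2 — discriminant:
  Δ = trace² - 4·det = 841 - 720 = 121.
Step 3 — eigenvalues:
  λ = (trace ± √Δ)/2 = (29 ± 11)/2,
  λ_1 = 20,  λ_2 = 9.

Step 4 — unit eigenvector for λ_1: Sigma is diagonal, so its eigenvectors are the coordinate axes. λ_1 = 20 is the diagonal entry on the second coordinate axis, hence
  v_1 = (0, 1) (||v_1|| = 1).

λ_1 = 20,  λ_2 = 9;  v_1 ≈ (0, 1)


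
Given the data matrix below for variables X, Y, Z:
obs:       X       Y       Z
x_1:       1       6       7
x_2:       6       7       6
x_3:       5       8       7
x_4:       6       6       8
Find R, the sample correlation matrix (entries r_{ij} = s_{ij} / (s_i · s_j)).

Step 1 — column means:
  mean(X) = (1 + 6 + 5 + 6) / 4 = 18/4 = 4.5
  mean(Y) = (6 + 7 + 8 + 6) / 4 = 27/4 = 6.75
  mean(Z) = (7 + 6 + 7 + 8) / 4 = 28/4 = 7

Step 2 — sample variances and covariances s[i,j] = (1/(n-1)) · Σ_k (x_{k,i} - mean_i) · (x_{k,j} - mean_j), with n-1 = 3:
  s[X,X] = ((-3.5)·(-3.5) + (1.5)·(1.5) + (0.5)·(0.5) + (1.5)·(1.5)) / 3 = 17/3 = 5.6667
  s[X,Y] = ((-3.5)·(-0.75) + (1.5)·(0.25) + (0.5)·(1.25) + (1.5)·(-0.75)) / 3 = 2.5/3 = 0.8333
  s[X,Z] = ((-3.5)·(0) + (1.5)·(-1) + (0.5)·(0) + (1.5)·(1)) / 3 = 0/3 = 0
  s[Y,Y] = ((-0.75)·(-0.75) + (0.25)·(0.25) + (1.25)·(1.25) + (-0.75)·(-0.75)) / 3 = 2.75/3 = 0.9167
  s[Y,Z] = ((-0.75)·(0) + (0.25)·(-1) + (1.25)·(0) + (-0.75)·(1)) / 3 = -1/3 = -0.3333
  s[Z,Z] = ((0)·(0) + (-1)·(-1) + (0)·(0) + (1)·(1)) / 3 = 2/3 = 0.6667
  Sample standard deviations s_i = √(s[i,i]):
  s(X) = √(5.6667) = 2.3805
  s(Y) = √(0.9167) = 0.9574
  s(Z) = √(0.6667) = 0.8165

Step 3 — r_{ij} = s_{ij} / (s_i · s_j):
  r[X,X] = 1 (diagonal).
  r[X,Y] = 0.8333 / (2.3805 · 0.9574) = 0.8333 / 2.2791 = 0.3656
  r[X,Z] = 0 / (2.3805 · 0.8165) = 0 / 1.9437 = 0
  r[Y,Y] = 1 (diagonal).
  r[Y,Z] = -0.3333 / (0.9574 · 0.8165) = -0.3333 / 0.7817 = -0.4264
  r[Z,Z] = 1 (diagonal).

R is symmetric with unit diagonal. Assembling:

R = [[1, 0.3656, 0],
 [0.3656, 1, -0.4264],
 [0, -0.4264, 1]]


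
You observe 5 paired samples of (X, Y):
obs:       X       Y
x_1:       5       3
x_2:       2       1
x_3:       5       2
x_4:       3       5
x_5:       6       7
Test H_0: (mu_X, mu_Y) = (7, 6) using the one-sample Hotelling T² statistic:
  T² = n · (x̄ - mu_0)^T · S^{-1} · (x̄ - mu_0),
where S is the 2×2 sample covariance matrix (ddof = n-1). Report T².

Step 1 — sample mean vector:
  mean(X) = (5 + 2 + 5 + 3 + 6) / 5 = 21/5 = 4.2
  mean(Y) = (3 + 1 + 2 + 5 + 7) / 5 = 18/5 = 3.6
  x̄ = (4.2, 3.6),  deviation x̄ - mu_0 = (4.2, 3.6) - (7, 6) = (-2.8, -2.4).

Step 2 — sample covariance matrix, S[i,j] = (1/(n-1)) · Σ_k (x_{k,i} - mean_i) · (x_{k,j} - mean_j), divisor n-1 = 4:
  S[X,X] = ((0.8)·(0.8) + (-2.2)·(-2.2) + (0.8)·(0.8) + (-1.2)·(-1.2) + (1.8)·(1.8)) / 4 = 10.8/4 = 2.7
  S[X,Y] = ((0.8)·(-0.6) + (-2.2)·(-2.6) + (0.8)·(-1.6) + (-1.2)·(1.4) + (1.8)·(3.4)) / 4 = 8.4/4 = 2.1
  S[Y,Y] = ((-0.6)·(-0.6) + (-2.6)·(-2.6) + (-1.6)·(-1.6) + (1.4)·(1.4) + (3.4)·(3.4)) / 4 = 23.2/4 = 5.8
  S = [[2.7, 2.1],
 [2.1, 5.8]].

Step 3 — invert S. det(S) = 2.7·5.8 - (2.1)² = 11.25.
  S^{-1} = (1/det) · [[d, -b], [-b, a]] = [[0.5156, -0.1867],
 [-0.1867, 0.24]].

Step 4 — quadratic form (x̄ - mu_0)^T · S^{-1} · (x̄ - mu_0):
  S^{-1} · (x̄ - mu_0) = (-0.9956, -0.0533),
  (x̄ - mu_0)^T · [...] = (-2.8)·(-0.9956) + (-2.4)·(-0.0533) = 2.9156.

Step 5 — scale by n: T² = 5 · 2.9156 = 14.5778.

T² ≈ 14.5778


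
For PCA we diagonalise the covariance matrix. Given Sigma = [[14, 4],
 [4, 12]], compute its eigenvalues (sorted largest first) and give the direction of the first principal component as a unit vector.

Step 1 — characteristic polynomial of 2×2 Sigma:
  det(Sigma - λI) = λ² - trace · λ + det = 0.
  trace = 14 + 12 = 26, det = 14·12 - (4)² = 152.
Step 2 — discriminant:
  Δ = trace² - 4·det = 676 - 608 = 68.
Step 3 — eigenvalues:
  λ = (trace ± √Δ)/2 = (26 ± 8.2462)/2,
  λ_1 = 17.1231,  λ_2 = 8.8769.

Step 4 — unit eigenvector for λ_1: solve (Sigma - λ_1 I)v = 0. First row:
  (14 - 17.1231)·v_x + (4)·v_y = 0, i.e. (-3.1231)·v_x + (4)·v_y = 0,
  so v ∝ (b, λ_1 - a) = (4, 3.1231) = u.
  ||u|| = √((4)² + (3.1231)²) = √(25.7538) ≈ 5.0748,
  v_1 = u/||u|| ≈ (0.7882, 0.6154) (||v_1|| = 1).

λ_1 = 17.1231,  λ_2 = 8.8769;  v_1 ≈ (0.7882, 0.6154)


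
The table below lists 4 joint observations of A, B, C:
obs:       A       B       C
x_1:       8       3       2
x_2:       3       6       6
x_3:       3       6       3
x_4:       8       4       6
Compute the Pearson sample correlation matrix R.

Step 1 — column means:
  mean(A) = (8 + 3 + 3 + 8) / 4 = 22/4 = 5.5
  mean(B) = (3 + 6 + 6 + 4) / 4 = 19/4 = 4.75
  mean(C) = (2 + 6 + 3 + 6) / 4 = 17/4 = 4.25

Step 2 — sample variances and covariances s[i,j] = (1/(n-1)) · Σ_k (x_{k,i} - mean_i) · (x_{k,j} - mean_j), with n-1 = 3:
  s[A,A] = ((2.5)·(2.5) + (-2.5)·(-2.5) + (-2.5)·(-2.5) + (2.5)·(2.5)) / 3 = 25/3 = 8.3333
  s[A,B] = ((2.5)·(-1.75) + (-2.5)·(1.25) + (-2.5)·(1.25) + (2.5)·(-0.75)) / 3 = -12.5/3 = -4.1667
  s[A,C] = ((2.5)·(-2.25) + (-2.5)·(1.75) + (-2.5)·(-1.25) + (2.5)·(1.75)) / 3 = -2.5/3 = -0.8333
  s[B,B] = ((-1.75)·(-1.75) + (1.25)·(1.25) + (1.25)·(1.25) + (-0.75)·(-0.75)) / 3 = 6.75/3 = 2.25
  s[B,C] = ((-1.75)·(-2.25) + (1.25)·(1.75) + (1.25)·(-1.25) + (-0.75)·(1.75)) / 3 = 3.25/3 = 1.0833
  s[C,C] = ((-2.25)·(-2.25) + (1.75)·(1.75) + (-1.25)·(-1.25) + (1.75)·(1.75)) / 3 = 12.75/3 = 4.25
  Sample standard deviations s_i = √(s[i,i]):
  s(A) = √(8.3333) = 2.8868
  s(B) = √(2.25) = 1.5
  s(C) = √(4.25) = 2.0616

Step 3 — r_{ij} = s_{ij} / (s_i · s_j):
  r[A,A] = 1 (diagonal).
  r[A,B] = -4.1667 / (2.8868 · 1.5) = -4.1667 / 4.3301 = -0.9623
  r[A,C] = -0.8333 / (2.8868 · 2.0616) = -0.8333 / 5.9512 = -0.14
  r[B,B] = 1 (diagonal).
  r[B,C] = 1.0833 / (1.5 · 2.0616) = 1.0833 / 3.0923 = 0.3503
  r[C,C] = 1 (diagonal).

R is symmetric with unit diagonal. Assembling:

R = [[1, -0.9623, -0.14],
 [-0.9623, 1, 0.3503],
 [-0.14, 0.3503, 1]]


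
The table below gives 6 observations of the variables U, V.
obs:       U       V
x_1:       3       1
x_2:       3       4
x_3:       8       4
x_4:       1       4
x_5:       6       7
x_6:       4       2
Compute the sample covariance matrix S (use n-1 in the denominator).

Step 1 — column means:
  mean(U) = (3 + 3 + 8 + 1 + 6 + 4) / 6 = 25/6 = 4.1667
  mean(V) = (1 + 4 + 4 + 4 + 7 + 2) / 6 = 22/6 = 3.6667

Step 2 — sample covariance S[i,j] = (1/(n-1)) · Σ_k (x_{k,i} - mean_i) · (x_{k,j} - mean_j), with n-1 = 5.
  S[U,U] = ((-1.1667)·(-1.1667) + (-1.1667)·(-1.1667) + (3.8333)·(3.8333) + (-3.1667)·(-3.1667) + (1.8333)·(1.8333) + (-0.1667)·(-0.1667)) / 5 = 30.8333/5 = 6.1667
  S[U,V] = ((-1.1667)·(-2.6667) + (-1.1667)·(0.3333) + (3.8333)·(0.3333) + (-3.1667)·(0.3333) + (1.8333)·(3.3333) + (-0.1667)·(-1.6667)) / 5 = 9.3333/5 = 1.8667
  S[V,V] = ((-2.6667)·(-2.6667) + (0.3333)·(0.3333) + (0.3333)·(0.3333) + (0.3333)·(0.3333) + (3.3333)·(3.3333) + (-1.6667)·(-1.6667)) / 5 = 21.3333/5 = 4.2667

S is symmetric (S[j,i] = S[i,j]). Assembling:

S = [[6.1667, 1.8667],
 [1.8667, 4.2667]]


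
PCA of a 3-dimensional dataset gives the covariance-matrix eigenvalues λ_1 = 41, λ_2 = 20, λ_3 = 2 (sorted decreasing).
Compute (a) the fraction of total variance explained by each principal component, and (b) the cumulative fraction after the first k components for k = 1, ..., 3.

Step 1 — total variance = trace(Sigma) = Σ λ_i = 41 + 20 + 2 = 63.

Step 2 — fraction explained by component i = λ_i / Σ λ:
  PC1: 41/63 = 0.6508
  PC2: 20/63 = 0.3175
  PC3: 2/63 = 0.0317

Step 3 — cumulative fraction after k components = (λ_1 + ... + λ_k) / Σ λ:
  k = 1: 41/63 = 0.6508
  k = 2: (41 + 20)/63 = 61/63 = 0.9683
  k = 3: (41 + 20 + 2)/63 = 63/63 = 1

Summary (fraction, with percent):

explained: PC1 0.6508 (65.08%), PC2 0.3175 (31.75%), PC3 0.0317 (3.17%);  cumulative: 0.6508, 0.9683, 1


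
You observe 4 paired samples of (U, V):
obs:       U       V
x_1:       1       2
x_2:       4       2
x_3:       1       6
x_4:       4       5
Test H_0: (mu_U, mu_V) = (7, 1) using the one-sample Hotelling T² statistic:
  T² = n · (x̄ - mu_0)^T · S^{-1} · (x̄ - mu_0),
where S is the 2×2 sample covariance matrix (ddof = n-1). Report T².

Step 1 — sample mean vector:
  mean(U) = (1 + 4 + 1 + 4) / 4 = 10/4 = 2.5
  mean(V) = (2 + 2 + 6 + 5) / 4 = 15/4 = 3.75
  x̄ = (2.5, 3.75),  deviation x̄ - mu_0 = (2.5, 3.75) - (7, 1) = (-4.5, 2.75).

Step 2 — sample covariance matrix, S[i,j] = (1/(n-1)) · Σ_k (x_{k,i} - mean_i) · (x_{k,j} - mean_j), divisor n-1 = 3:
  S[U,U] = ((-1.5)·(-1.5) + (1.5)·(1.5) + (-1.5)·(-1.5) + (1.5)·(1.5)) / 3 = 9/3 = 3
  S[U,V] = ((-1.5)·(-1.75) + (1.5)·(-1.75) + (-1.5)·(2.25) + (1.5)·(1.25)) / 3 = -1.5/3 = -0.5
  S[V,V] = ((-1.75)·(-1.75) + (-1.75)·(-1.75) + (2.25)·(2.25) + (1.25)·(1.25)) / 3 = 12.75/3 = 4.25
  S = [[3, -0.5],
 [-0.5, 4.25]].

Step 3 — invert S. det(S) = 3·4.25 - (-0.5)² = 12.5.
  S^{-1} = (1/det) · [[d, -b], [-b, a]] = [[0.34, 0.04],
 [0.04, 0.24]].

Step 4 — quadratic form (x̄ - mu_0)^T · S^{-1} · (x̄ - mu_0):
  S^{-1} · (x̄ - mu_0) = (-1.42, 0.48),
  (x̄ - mu_0)^T · [...] = (-4.5)·(-1.42) + (2.75)·(0.48) = 7.71.

Step 5 — scale by n: T² = 4 · 7.71 = 30.84.

T² ≈ 30.84


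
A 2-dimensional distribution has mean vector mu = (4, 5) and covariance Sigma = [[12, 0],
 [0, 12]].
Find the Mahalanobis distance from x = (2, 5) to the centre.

Step 1 — centre the observation: (x - mu) = (-2, 0).

Step 2 — invert Sigma. det(Sigma) = 12·12 - (0)² = 144.
  Sigma^{-1} = (1/det) · [[d, -b], [-b, a]] = [[0.0833, 0],
 [0, 0.0833]].

Step 3 — form the quadratic (x - mu)^T · Sigma^{-1} · (x - mu):
  Sigma^{-1} · (x - mu) = (-0.1667, 0).
  (x - mu)^T · [Sigma^{-1} · (x - mu)] = (-2)·(-0.1667) + (0)·(0) = 0.3333.

Step 4 — take square root: d = √(0.3333) ≈ 0.5774.

d(x, mu) = √(0.3333) ≈ 0.5774


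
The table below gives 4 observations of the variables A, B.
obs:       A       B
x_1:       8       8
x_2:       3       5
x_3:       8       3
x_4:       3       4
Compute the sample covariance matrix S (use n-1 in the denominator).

Step 1 — column means:
  mean(A) = (8 + 3 + 8 + 3) / 4 = 22/4 = 5.5
  mean(B) = (8 + 5 + 3 + 4) / 4 = 20/4 = 5

Step 2 — sample covariance S[i,j] = (1/(n-1)) · Σ_k (x_{k,i} - mean_i) · (x_{k,j} - mean_j), with n-1 = 3.
  S[A,A] = ((2.5)·(2.5) + (-2.5)·(-2.5) + (2.5)·(2.5) + (-2.5)·(-2.5)) / 3 = 25/3 = 8.3333
  S[A,B] = ((2.5)·(3) + (-2.5)·(0) + (2.5)·(-2) + (-2.5)·(-1)) / 3 = 5/3 = 1.6667
  S[B,B] = ((3)·(3) + (0)·(0) + (-2)·(-2) + (-1)·(-1)) / 3 = 14/3 = 4.6667

S is symmetric (S[j,i] = S[i,j]). Assembling:

S = [[8.3333, 1.6667],
 [1.6667, 4.6667]]


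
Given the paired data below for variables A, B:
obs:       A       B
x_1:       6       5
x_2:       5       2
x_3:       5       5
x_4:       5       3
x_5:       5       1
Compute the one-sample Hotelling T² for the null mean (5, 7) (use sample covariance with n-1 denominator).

Step 1 — sample mean vector:
  mean(A) = (6 + 5 + 5 + 5 + 5) / 5 = 26/5 = 5.2
  mean(B) = (5 + 2 + 5 + 3 + 1) / 5 = 16/5 = 3.2
  x̄ = (5.2, 3.2),  deviation x̄ - mu_0 = (5.2, 3.2) - (5, 7) = (0.2, -3.8).

Step 2 — sample covariance matrix, S[i,j] = (1/(n-1)) · Σ_k (x_{k,i} - mean_i) · (x_{k,j} - mean_j), divisor n-1 = 4:
  S[A,A] = ((0.8)·(0.8) + (-0.2)·(-0.2) + (-0.2)·(-0.2) + (-0.2)·(-0.2) + (-0.2)·(-0.2)) / 4 = 0.8/4 = 0.2
  S[A,B] = ((0.8)·(1.8) + (-0.2)·(-1.2) + (-0.2)·(1.8) + (-0.2)·(-0.2) + (-0.2)·(-2.2)) / 4 = 1.8/4 = 0.45
  S[B,B] = ((1.8)·(1.8) + (-1.2)·(-1.2) + (1.8)·(1.8) + (-0.2)·(-0.2) + (-2.2)·(-2.2)) / 4 = 12.8/4 = 3.2
  S = [[0.2, 0.45],
 [0.45, 3.2]].

Step 3 — invert S. det(S) = 0.2·3.2 - (0.45)² = 0.4375.
  S^{-1} = (1/det) · [[d, -b], [-b, a]] = [[7.3143, -1.0286],
 [-1.0286, 0.4571]].

Step 4 — quadratic form (x̄ - mu_0)^T · S^{-1} · (x̄ - mu_0):
  S^{-1} · (x̄ - mu_0) = (5.3714, -1.9429),
  (x̄ - mu_0)^T · [...] = (0.2)·(5.3714) + (-3.8)·(-1.9429) = 8.4571.

Step 5 — scale by n: T² = 5 · 8.4571 = 42.2857.

T² ≈ 42.2857


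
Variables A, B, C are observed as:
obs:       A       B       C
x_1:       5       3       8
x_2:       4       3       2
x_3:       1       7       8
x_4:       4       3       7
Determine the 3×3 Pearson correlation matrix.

Step 1 — column means:
  mean(A) = (5 + 4 + 1 + 4) / 4 = 14/4 = 3.5
  mean(B) = (3 + 3 + 7 + 3) / 4 = 16/4 = 4
  mean(C) = (8 + 2 + 8 + 7) / 4 = 25/4 = 6.25

Step 2 — sample variances and covariances s[i,j] = (1/(n-1)) · Σ_k (x_{k,i} - mean_i) · (x_{k,j} - mean_j), with n-1 = 3:
  s[A,A] = ((1.5)·(1.5) + (0.5)·(0.5) + (-2.5)·(-2.5) + (0.5)·(0.5)) / 3 = 9/3 = 3
  s[A,B] = ((1.5)·(-1) + (0.5)·(-1) + (-2.5)·(3) + (0.5)·(-1)) / 3 = -10/3 = -3.3333
  s[A,C] = ((1.5)·(1.75) + (0.5)·(-4.25) + (-2.5)·(1.75) + (0.5)·(0.75)) / 3 = -3.5/3 = -1.1667
  s[B,B] = ((-1)·(-1) + (-1)·(-1) + (3)·(3) + (-1)·(-1)) / 3 = 12/3 = 4
  s[B,C] = ((-1)·(1.75) + (-1)·(-4.25) + (3)·(1.75) + (-1)·(0.75)) / 3 = 7/3 = 2.3333
  s[C,C] = ((1.75)·(1.75) + (-4.25)·(-4.25) + (1.75)·(1.75) + (0.75)·(0.75)) / 3 = 24.75/3 = 8.25
  Sample standard deviations s_i = √(s[i,i]):
  s(A) = √(3) = 1.7321
  s(B) = √(4) = 2
  s(C) = √(8.25) = 2.8723

Step 3 — r_{ij} = s_{ij} / (s_i · s_j):
  r[A,A] = 1 (diagonal).
  r[A,B] = -3.3333 / (1.7321 · 2) = -3.3333 / 3.4641 = -0.9623
  r[A,C] = -1.1667 / (1.7321 · 2.8723) = -1.1667 / 4.9749 = -0.2345
  r[B,B] = 1 (diagonal).
  r[B,C] = 2.3333 / (2 · 2.8723) = 2.3333 / 5.7446 = 0.4062
  r[C,C] = 1 (diagonal).

R is symmetric with unit diagonal. Assembling:

R = [[1, -0.9623, -0.2345],
 [-0.9623, 1, 0.4062],
 [-0.2345, 0.4062, 1]]


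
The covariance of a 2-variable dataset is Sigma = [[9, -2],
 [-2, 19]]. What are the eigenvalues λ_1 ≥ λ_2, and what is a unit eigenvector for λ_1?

Step 1 — characteristic polynomial of 2×2 Sigma:
  det(Sigma - λI) = λ² - trace · λ + det = 0.
  trace = 9 + 19 = 28, det = 9·19 - (-2)² = 167.
Step 2 — discriminant:
  Δ = trace² - 4·det = 784 - 668 = 116.
Step 3 — eigenvalues:
  λ = (trace ± √Δ)/2 = (28 ± 10.7703)/2,
  λ_1 = 19.3852,  λ_2 = 8.6148.

Step 4 — unit eigenvector for λ_1: solve (Sigma - λ_1 I)v = 0. First row:
  (9 - 19.3852)·v_x + (-2)·v_y = 0, i.e. (-10.3852)·v_x + (-2)·v_y = 0,
  so v ∝ (b, λ_1 - a) = (-2, 10.3852); multiply by -1 so the first entry is positive: u = (2, -10.3852).
  ||u|| = √((2)² + (-10.3852)²) = √(111.8516) ≈ 10.576,
  v_1 = u/||u|| ≈ (0.1891, -0.982) (||v_1|| = 1).

λ_1 = 19.3852,  λ_2 = 8.6148;  v_1 ≈ (0.1891, -0.982)


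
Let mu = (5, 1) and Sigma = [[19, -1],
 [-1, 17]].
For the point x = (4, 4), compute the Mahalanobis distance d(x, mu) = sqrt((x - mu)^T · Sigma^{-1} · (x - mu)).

Step 1 — centre the observation: (x - mu) = (-1, 3).

Step 2 — invert Sigma. det(Sigma) = 19·17 - (-1)² = 322.
  Sigma^{-1} = (1/det) · [[d, -b], [-b, a]] = [[0.0528, 0.0031],
 [0.0031, 0.059]].

Step 3 — form the quadratic (x - mu)^T · Sigma^{-1} · (x - mu):
  Sigma^{-1} · (x - mu) = (-0.0435, 0.1739).
  (x - mu)^T · [Sigma^{-1} · (x - mu)] = (-1)·(-0.0435) + (3)·(0.1739) = 0.5652.

Step 4 — take square root: d = √(0.5652) ≈ 0.7518.

d(x, mu) = √(0.5652) ≈ 0.7518


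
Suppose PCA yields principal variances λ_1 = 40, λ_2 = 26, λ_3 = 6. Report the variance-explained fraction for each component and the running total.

Step 1 — total variance = trace(Sigma) = Σ λ_i = 40 + 26 + 6 = 72.

Step 2 — fraction explained by component i = λ_i / Σ λ:
  PC1: 40/72 = 0.5556
  PC2: 26/72 = 0.3611
  PC3: 6/72 = 0.0833

Step 3 — cumulative fraction after k components = (λ_1 + ... + λ_k) / Σ λ:
  k = 1: 40/72 = 0.5556
  k = 2: (40 + 26)/72 = 66/72 = 0.9167
  k = 3: (40 + 26 + 6)/72 = 72/72 = 1

Summary (fraction, with percent):

explained: PC1 0.5556 (55.56%), PC2 0.3611 (36.11%), PC3 0.0833 (8.33%);  cumulative: 0.5556, 0.9167, 1


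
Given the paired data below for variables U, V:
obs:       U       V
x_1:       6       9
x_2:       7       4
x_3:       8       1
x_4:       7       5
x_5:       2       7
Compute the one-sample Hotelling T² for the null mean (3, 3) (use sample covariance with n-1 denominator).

Step 1 — sample mean vector:
  mean(U) = (6 + 7 + 8 + 7 + 2) / 5 = 30/5 = 6
  mean(V) = (9 + 4 + 1 + 5 + 7) / 5 = 26/5 = 5.2
  x̄ = (6, 5.2),  deviation x̄ - mu_0 = (6, 5.2) - (3, 3) = (3, 2.2).

Step 2 — sample covariance matrix, S[i,j] = (1/(n-1)) · Σ_k (x_{k,i} - mean_i) · (x_{k,j} - mean_j), divisor n-1 = 4:
  S[U,U] = ((0)·(0) + (1)·(1) + (2)·(2) + (1)·(1) + (-4)·(-4)) / 4 = 22/4 = 5.5
  S[U,V] = ((0)·(3.8) + (1)·(-1.2) + (2)·(-4.2) + (1)·(-0.2) + (-4)·(1.8)) / 4 = -17/4 = -4.25
  S[V,V] = ((3.8)·(3.8) + (-1.2)·(-1.2) + (-4.2)·(-4.2) + (-0.2)·(-0.2) + (1.8)·(1.8)) / 4 = 36.8/4 = 9.2
  S = [[5.5, -4.25],
 [-4.25, 9.2]].

Step 3 — invert S. det(S) = 5.5·9.2 - (-4.25)² = 32.5375.
  S^{-1} = (1/det) · [[d, -b], [-b, a]] = [[0.2828, 0.1306],
 [0.1306, 0.169]].

Step 4 — quadratic form (x̄ - mu_0)^T · S^{-1} · (x̄ - mu_0):
  S^{-1} · (x̄ - mu_0) = (1.1356, 0.7637),
  (x̄ - mu_0)^T · [...] = (3)·(1.1356) + (2.2)·(0.7637) = 5.0871.

Step 5 — scale by n: T² = 5 · 5.0871 = 25.4353.

T² ≈ 25.4353


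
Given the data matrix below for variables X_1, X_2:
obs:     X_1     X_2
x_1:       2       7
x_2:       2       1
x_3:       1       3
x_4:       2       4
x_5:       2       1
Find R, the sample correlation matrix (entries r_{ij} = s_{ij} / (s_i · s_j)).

Step 1 — column means:
  mean(X_1) = (2 + 2 + 1 + 2 + 2) / 5 = 9/5 = 1.8
  mean(X_2) = (7 + 1 + 3 + 4 + 1) / 5 = 16/5 = 3.2

Step 2 — sample variances and covariances s[i,j] = (1/(n-1)) · Σ_k (x_{k,i} - mean_i) · (x_{k,j} - mean_j), with n-1 = 4:
  s[X_1,X_1] = ((0.2)·(0.2) + (0.2)·(0.2) + (-0.8)·(-0.8) + (0.2)·(0.2) + (0.2)·(0.2)) / 4 = 0.8/4 = 0.2
  s[X_1,X_2] = ((0.2)·(3.8) + (0.2)·(-2.2) + (-0.8)·(-0.2) + (0.2)·(0.8) + (0.2)·(-2.2)) / 4 = 0.2/4 = 0.05
  s[X_2,X_2] = ((3.8)·(3.8) + (-2.2)·(-2.2) + (-0.2)·(-0.2) + (0.8)·(0.8) + (-2.2)·(-2.2)) / 4 = 24.8/4 = 6.2
  Sample standard deviations s_i = √(s[i,i]):
  s(X_1) = √(0.2) = 0.4472
  s(X_2) = √(6.2) = 2.49

Step 3 — r_{ij} = s_{ij} / (s_i · s_j):
  r[X_1,X_1] = 1 (diagonal).
  r[X_1,X_2] = 0.05 / (0.4472 · 2.49) = 0.05 / 1.1136 = 0.0449
  r[X_2,X_2] = 1 (diagonal).

R is symmetric with unit diagonal. Assembling:

R = [[1, 0.0449],
 [0.0449, 1]]


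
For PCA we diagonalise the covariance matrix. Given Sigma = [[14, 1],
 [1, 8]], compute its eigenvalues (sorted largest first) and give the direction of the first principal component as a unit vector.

Step 1 — characteristic polynomial of 2×2 Sigma:
  det(Sigma - λI) = λ² - trace · λ + det = 0.
  trace = 14 + 8 = 22, det = 14·8 - (1)² = 111.
Step 2 — discriminant:
  Δ = trace² - 4·det = 484 - 444 = 40.
Step 3 — eigenvalues:
  λ = (trace ± √Δ)/2 = (22 ± 6.3246)/2,
  λ_1 = 14.1623,  λ_2 = 7.8377.

Step 4 — unit eigenvector for λ_1: solve (Sigma - λ_1 I)v = 0. First row:
  (14 - 14.1623)·v_x + (1)·v_y = 0, i.e. (-0.1623)·v_x + (1)·v_y = 0,
  so v ∝ (b, λ_1 - a) = (1, 0.1623) = u.
  ||u|| = √((1)² + (0.1623)²) = √(1.0263) ≈ 1.0131,
  v_1 = u/||u|| ≈ (0.9871, 0.1602) (||v_1|| = 1).

λ_1 = 14.1623,  λ_2 = 7.8377;  v_1 ≈ (0.9871, 0.1602)


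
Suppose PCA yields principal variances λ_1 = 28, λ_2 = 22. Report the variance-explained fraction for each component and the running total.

Step 1 — total variance = trace(Sigma) = Σ λ_i = 28 + 22 = 50.

Step 2 — fraction explained by component i = λ_i / Σ λ:
  PC1: 28/50 = 0.56
  PC2: 22/50 = 0.44

Step 3 — cumulative fraction after k components = (λ_1 + ... + λ_k) / Σ λ:
  k = 1: 28/50 = 0.56
  k = 2: (28 + 22)/50 = 50/50 = 1

Summary (fraction, with percent):

explained: PC1 0.56 (56%), PC2 0.44 (44%);  cumulative: 0.56, 1


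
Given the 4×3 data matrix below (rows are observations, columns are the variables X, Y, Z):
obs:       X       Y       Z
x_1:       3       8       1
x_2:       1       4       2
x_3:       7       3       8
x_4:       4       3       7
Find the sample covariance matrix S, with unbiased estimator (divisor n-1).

Step 1 — column means:
  mean(X) = (3 + 1 + 7 + 4) / 4 = 15/4 = 3.75
  mean(Y) = (8 + 4 + 3 + 3) / 4 = 18/4 = 4.5
  mean(Z) = (1 + 2 + 8 + 7) / 4 = 18/4 = 4.5

Step 2 — sample covariance S[i,j] = (1/(n-1)) · Σ_k (x_{k,i} - mean_i) · (x_{k,j} - mean_j), with n-1 = 3.
  S[X,X] = ((-0.75)·(-0.75) + (-2.75)·(-2.75) + (3.25)·(3.25) + (0.25)·(0.25)) / 3 = 18.75/3 = 6.25
  S[X,Y] = ((-0.75)·(3.5) + (-2.75)·(-0.5) + (3.25)·(-1.5) + (0.25)·(-1.5)) / 3 = -6.5/3 = -2.1667
  S[X,Z] = ((-0.75)·(-3.5) + (-2.75)·(-2.5) + (3.25)·(3.5) + (0.25)·(2.5)) / 3 = 21.5/3 = 7.1667
  S[Y,Y] = ((3.5)·(3.5) + (-0.5)·(-0.5) + (-1.5)·(-1.5) + (-1.5)·(-1.5)) / 3 = 17/3 = 5.6667
  S[Y,Z] = ((3.5)·(-3.5) + (-0.5)·(-2.5) + (-1.5)·(3.5) + (-1.5)·(2.5)) / 3 = -20/3 = -6.6667
  S[Z,Z] = ((-3.5)·(-3.5) + (-2.5)·(-2.5) + (3.5)·(3.5) + (2.5)·(2.5)) / 3 = 37/3 = 12.3333

S is symmetric (S[j,i] = S[i,j]). Assembling:

S = [[6.25, -2.1667, 7.1667],
 [-2.1667, 5.6667, -6.6667],
 [7.1667, -6.6667, 12.3333]]


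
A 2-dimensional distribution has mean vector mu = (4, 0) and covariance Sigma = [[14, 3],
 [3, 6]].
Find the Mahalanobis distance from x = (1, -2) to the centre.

Step 1 — centre the observation: (x - mu) = (-3, -2).

Step 2 — invert Sigma. det(Sigma) = 14·6 - (3)² = 75.
  Sigma^{-1} = (1/det) · [[d, -b], [-b, a]] = [[0.08, -0.04],
 [-0.04, 0.1867]].

Step 3 — form the quadratic (x - mu)^T · Sigma^{-1} · (x - mu):
  Sigma^{-1} · (x - mu) = (-0.16, -0.2533).
  (x - mu)^T · [Sigma^{-1} · (x - mu)] = (-3)·(-0.16) + (-2)·(-0.2533) = 0.9867.

Step 4 — take square root: d = √(0.9867) ≈ 0.9933.

d(x, mu) = √(0.9867) ≈ 0.9933


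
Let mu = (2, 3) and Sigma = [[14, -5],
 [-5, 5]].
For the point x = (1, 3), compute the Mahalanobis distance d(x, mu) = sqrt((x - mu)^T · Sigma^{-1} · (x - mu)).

Step 1 — centre the observation: (x - mu) = (-1, 0).

Step 2 — invert Sigma. det(Sigma) = 14·5 - (-5)² = 45.
  Sigma^{-1} = (1/det) · [[d, -b], [-b, a]] = [[0.1111, 0.1111],
 [0.1111, 0.3111]].

Step 3 — form the quadratic (x - mu)^T · Sigma^{-1} · (x - mu):
  Sigma^{-1} · (x - mu) = (-0.1111, -0.1111).
  (x - mu)^T · [Sigma^{-1} · (x - mu)] = (-1)·(-0.1111) + (0)·(-0.1111) = 0.1111.

Step 4 — take square root: d = √(0.1111) ≈ 0.3333.

d(x, mu) = √(0.1111) ≈ 0.3333


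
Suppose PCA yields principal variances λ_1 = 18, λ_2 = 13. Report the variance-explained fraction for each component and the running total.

Step 1 — total variance = trace(Sigma) = Σ λ_i = 18 + 13 = 31.

Step 2 — fraction explained by component i = λ_i / Σ λ:
  PC1: 18/31 = 0.5806
  PC2: 13/31 = 0.4194

Step 3 — cumulative fraction after k components = (λ_1 + ... + λ_k) / Σ λ:
  k = 1: 18/31 = 0.5806
  k = 2: (18 + 13)/31 = 31/31 = 1

Summary (fraction, with percent):

explained: PC1 0.5806 (58.06%), PC2 0.4194 (41.94%);  cumulative: 0.5806, 1


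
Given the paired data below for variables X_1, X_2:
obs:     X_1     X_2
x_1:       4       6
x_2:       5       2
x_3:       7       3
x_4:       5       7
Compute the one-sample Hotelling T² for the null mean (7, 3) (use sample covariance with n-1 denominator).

Step 1 — sample mean vector:
  mean(X_1) = (4 + 5 + 7 + 5) / 4 = 21/4 = 5.25
  mean(X_2) = (6 + 2 + 3 + 7) / 4 = 18/4 = 4.5
  x̄ = (5.25, 4.5),  deviation x̄ - mu_0 = (5.25, 4.5) - (7, 3) = (-1.75, 1.5).

Step 2 — sample covariance matrix, S[i,j] = (1/(n-1)) · Σ_k (x_{k,i} - mean_i) · (x_{k,j} - mean_j), divisor n-1 = 3:
  S[X_1,X_1] = ((-1.25)·(-1.25) + (-0.25)·(-0.25) + (1.75)·(1.75) + (-0.25)·(-0.25)) / 3 = 4.75/3 = 1.5833
  S[X_1,X_2] = ((-1.25)·(1.5) + (-0.25)·(-2.5) + (1.75)·(-1.5) + (-0.25)·(2.5)) / 3 = -4.5/3 = -1.5
  S[X_2,X_2] = ((1.5)·(1.5) + (-2.5)·(-2.5) + (-1.5)·(-1.5) + (2.5)·(2.5)) / 3 = 17/3 = 5.6667
  S = [[1.5833, -1.5],
 [-1.5, 5.6667]].

Step 3 — invert S. det(S) = 1.5833·5.6667 - (-1.5)² = 6.7222.
  S^{-1} = (1/det) · [[d, -b], [-b, a]] = [[0.843, 0.2231],
 [0.2231, 0.2355]].

Step 4 — quadratic form (x̄ - mu_0)^T · S^{-1} · (x̄ - mu_0):
  S^{-1} · (x̄ - mu_0) = (-1.1405, -0.0372),
  (x̄ - mu_0)^T · [...] = (-1.75)·(-1.1405) + (1.5)·(-0.0372) = 1.9401.

Step 5 — scale by n: T² = 4 · 1.9401 = 7.7603.

T² ≈ 7.7603


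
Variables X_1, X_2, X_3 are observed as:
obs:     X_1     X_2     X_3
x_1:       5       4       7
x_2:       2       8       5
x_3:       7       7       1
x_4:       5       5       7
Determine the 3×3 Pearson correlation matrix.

Step 1 — column means:
  mean(X_1) = (5 + 2 + 7 + 5) / 4 = 19/4 = 4.75
  mean(X_2) = (4 + 8 + 7 + 5) / 4 = 24/4 = 6
  mean(X_3) = (7 + 5 + 1 + 7) / 4 = 20/4 = 5

Step 2 — sample variances and covariances s[i,j] = (1/(n-1)) · Σ_k (x_{k,i} - mean_i) · (x_{k,j} - mean_j), with n-1 = 3:
  s[X_1,X_1] = ((0.25)·(0.25) + (-2.75)·(-2.75) + (2.25)·(2.25) + (0.25)·(0.25)) / 3 = 12.75/3 = 4.25
  s[X_1,X_2] = ((0.25)·(-2) + (-2.75)·(2) + (2.25)·(1) + (0.25)·(-1)) / 3 = -4/3 = -1.3333
  s[X_1,X_3] = ((0.25)·(2) + (-2.75)·(0) + (2.25)·(-4) + (0.25)·(2)) / 3 = -8/3 = -2.6667
  s[X_2,X_2] = ((-2)·(-2) + (2)·(2) + (1)·(1) + (-1)·(-1)) / 3 = 10/3 = 3.3333
  s[X_2,X_3] = ((-2)·(2) + (2)·(0) + (1)·(-4) + (-1)·(2)) / 3 = -10/3 = -3.3333
  s[X_3,X_3] = ((2)·(2) + (0)·(0) + (-4)·(-4) + (2)·(2)) / 3 = 24/3 = 8
  Sample standard deviations s_i = √(s[i,i]):
  s(X_1) = √(4.25) = 2.0616
  s(X_2) = √(3.3333) = 1.8257
  s(X_3) = √(8) = 2.8284

Step 3 — r_{ij} = s_{ij} / (s_i · s_j):
  r[X_1,X_1] = 1 (diagonal).
  r[X_1,X_2] = -1.3333 / (2.0616 · 1.8257) = -1.3333 / 3.7639 = -0.3542
  r[X_1,X_3] = -2.6667 / (2.0616 · 2.8284) = -2.6667 / 5.831 = -0.4573
  r[X_2,X_2] = 1 (diagonal).
  r[X_2,X_3] = -3.3333 / (1.8257 · 2.8284) = -3.3333 / 5.164 = -0.6455
  r[X_3,X_3] = 1 (diagonal).

R is symmetric with unit diagonal. Assembling:

R = [[1, -0.3542, -0.4573],
 [-0.3542, 1, -0.6455],
 [-0.4573, -0.6455, 1]]


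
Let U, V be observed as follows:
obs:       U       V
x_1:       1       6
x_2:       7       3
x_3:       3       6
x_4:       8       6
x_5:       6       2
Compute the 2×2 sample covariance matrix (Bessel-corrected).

Step 1 — column means:
  mean(U) = (1 + 7 + 3 + 8 + 6) / 5 = 25/5 = 5
  mean(V) = (6 + 3 + 6 + 6 + 2) / 5 = 23/5 = 4.6

Step 2 — sample covariance S[i,j] = (1/(n-1)) · Σ_k (x_{k,i} - mean_i) · (x_{k,j} - mean_j), with n-1 = 4.
  S[U,U] = ((-4)·(-4) + (2)·(2) + (-2)·(-2) + (3)·(3) + (1)·(1)) / 4 = 34/4 = 8.5
  S[U,V] = ((-4)·(1.4) + (2)·(-1.6) + (-2)·(1.4) + (3)·(1.4) + (1)·(-2.6)) / 4 = -10/4 = -2.5
  S[V,V] = ((1.4)·(1.4) + (-1.6)·(-1.6) + (1.4)·(1.4) + (1.4)·(1.4) + (-2.6)·(-2.6)) / 4 = 15.2/4 = 3.8

S is symmetric (S[j,i] = S[i,j]). Assembling:

S = [[8.5, -2.5],
 [-2.5, 3.8]]
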